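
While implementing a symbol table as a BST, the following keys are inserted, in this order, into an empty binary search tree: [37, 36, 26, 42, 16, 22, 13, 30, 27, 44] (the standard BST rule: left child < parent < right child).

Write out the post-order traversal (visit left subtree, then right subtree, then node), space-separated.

13 22 16 27 30 26 36 44 42 37

Insert 37: tree is empty, so 37 becomes the root.
Insert 36: 36 < 37 → go left. Place as left child of 37.
Insert 26: 26 < 37 → go left; 26 < 36 → go left. Place as left child of 36.
Insert 42: 42 > 37 → go right. Place as right child of 37.
Insert 16: 16 < 37 → go left; 16 < 36 → go left; 16 < 26 → go left. Place as left child of 26.
Insert 22: 22 < 37 → go left; 22 < 36 → go left; 22 < 26 → go left; 22 > 16 → go right. Place as right child of 16.
Insert 13: 13 < 37 → go left; 13 < 36 → go left; 13 < 26 → go left; 13 < 16 → go left. Place as left child of 16.
Insert 30: 30 < 37 → go left; 30 < 36 → go left; 30 > 26 → go right. Place as right child of 26.
Insert 27: 27 < 37 → go left; 27 < 36 → go left; 27 > 26 → go right; 27 < 30 → go left. Place as left child of 30.
Insert 44: 44 > 37 → go right; 44 > 42 → go right. Place as right child of 42.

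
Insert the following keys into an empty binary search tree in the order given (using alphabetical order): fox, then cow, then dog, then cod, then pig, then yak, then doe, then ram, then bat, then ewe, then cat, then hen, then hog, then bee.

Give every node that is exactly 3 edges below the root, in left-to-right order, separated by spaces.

fox: root
cow: left child of fox (depth 1)
dog: right child of cow (depth 2)
cod: left child of cow (depth 2)
pig: right child of fox (depth 1)
yak: right child of pig (depth 2)
doe: left child of dog (depth 3)
ram: left child of yak (depth 3)
bat: left child of cod (depth 3)
ewe: right child of dog (depth 3)
cat: right child of bat (depth 4)
hen: left child of pig (depth 2)
hog: right child of hen (depth 3)
bee: left child of cat (depth 5)

bat doe ewe hog ram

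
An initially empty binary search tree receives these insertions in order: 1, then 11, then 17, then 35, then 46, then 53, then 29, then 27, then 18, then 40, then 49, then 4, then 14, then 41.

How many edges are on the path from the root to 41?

Resulting structure (node: left, right):
  1: L=–, R=11
  11: L=4, R=17
  17: L=14, R=35
  35: L=29, R=46
  46: L=40, R=53
  53: L=49, R=–
  29: L=27, R=–
  27: L=18, R=–
  18: L=–, R=–
  40: L=–, R=41
  49: L=–, R=–
  4: L=–, R=–
  14: L=–, R=–
  41: L=–, R=–

Path to 41: 1 → 11 → 17 → 35 → 46 → 40 → 41, which is 6 edges.

6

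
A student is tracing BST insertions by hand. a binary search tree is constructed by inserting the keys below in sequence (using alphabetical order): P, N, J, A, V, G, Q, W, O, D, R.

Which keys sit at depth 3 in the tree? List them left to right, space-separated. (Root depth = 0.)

A R

Insert P: tree is empty, so P becomes the root.
Insert N: N < P → go left. Place as left child of P.
Insert J: J < P → go left; J < N → go left. Place as left child of N.
Insert A: A < P → go left; A < N → go left; A < J → go left. Place as left child of J.
Insert V: V > P → go right. Place as right child of P.
Insert G: G < P → go left; G < N → go left; G < J → go left; G > A → go right. Place as right child of A.
Insert Q: Q > P → go right; Q < V → go left. Place as left child of V.
Insert W: W > P → go right; W > V → go right. Place as right child of V.
Insert O: O < P → go left; O > N → go right. Place as right child of N.
Insert D: D < P → go left; D < N → go left; D < J → go left; D > A → go right; D < G → go left. Place as left child of G.
Insert R: R > P → go right; R < V → go left; R > Q → go right. Place as right child of Q.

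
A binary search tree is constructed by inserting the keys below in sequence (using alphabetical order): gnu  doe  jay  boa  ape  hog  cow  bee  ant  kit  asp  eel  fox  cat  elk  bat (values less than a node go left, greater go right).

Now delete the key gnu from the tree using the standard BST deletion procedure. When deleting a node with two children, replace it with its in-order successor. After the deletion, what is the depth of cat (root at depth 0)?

gnu: root
doe: left child of gnu (depth 1)
jay: right child of gnu (depth 1)
boa: left child of doe (depth 2)
ape: left child of boa (depth 3)
hog: left child of jay (depth 2)
cow: right child of boa (depth 3)
bee: right child of ape (depth 4)
ant: left child of ape (depth 4)
kit: right child of jay (depth 2)
asp: left child of bee (depth 5)
eel: right child of doe (depth 2)
fox: right child of eel (depth 3)
cat: left child of cow (depth 4)
elk: left child of fox (depth 4)
bat: right child of asp (depth 6)

Delete gnu (two children — replace with in-order successor).
After deletion, path to cat: hog → doe → boa → cow → cat.

4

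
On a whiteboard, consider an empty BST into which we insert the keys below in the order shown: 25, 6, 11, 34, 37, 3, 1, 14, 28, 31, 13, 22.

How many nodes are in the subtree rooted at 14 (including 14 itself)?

3

25: root
6: left child of 25 (depth 1)
11: right child of 6 (depth 2)
34: right child of 25 (depth 1)
37: right child of 34 (depth 2)
3: left child of 6 (depth 2)
1: left child of 3 (depth 3)
14: right child of 11 (depth 3)
28: left child of 34 (depth 2)
31: right child of 28 (depth 3)
13: left child of 14 (depth 4)
22: right child of 14 (depth 4)

Subtree rooted at 14 contains: 14, 13, 22 — 3 nodes.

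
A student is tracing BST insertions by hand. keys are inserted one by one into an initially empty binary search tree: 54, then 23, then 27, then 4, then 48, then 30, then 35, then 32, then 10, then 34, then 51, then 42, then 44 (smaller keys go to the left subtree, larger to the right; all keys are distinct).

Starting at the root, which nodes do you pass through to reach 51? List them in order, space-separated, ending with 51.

54 23 27 48 51

Resulting structure (node: left, right):
  54: L=23, R=–
  23: L=4, R=27
  27: L=–, R=48
  4: L=–, R=10
  48: L=30, R=51
  30: L=–, R=35
  35: L=32, R=42
  32: L=–, R=34
  10: L=–, R=–
  34: L=–, R=–
  51: L=–, R=–
  42: L=–, R=44
  44: L=–, R=–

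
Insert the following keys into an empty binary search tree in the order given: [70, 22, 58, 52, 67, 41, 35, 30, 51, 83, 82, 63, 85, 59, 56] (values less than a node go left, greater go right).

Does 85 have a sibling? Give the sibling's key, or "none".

82

Resulting structure (node: left, right):
  70: L=22, R=83
  22: L=–, R=58
  58: L=52, R=67
  52: L=41, R=56
  67: L=63, R=–
  41: L=35, R=51
  35: L=30, R=–
  30: L=–, R=–
  51: L=–, R=–
  83: L=82, R=85
  82: L=–, R=–
  63: L=59, R=–
  85: L=–, R=–
  59: L=–, R=–
  56: L=–, R=–

85's parent is 83; the other child of 83 is 82.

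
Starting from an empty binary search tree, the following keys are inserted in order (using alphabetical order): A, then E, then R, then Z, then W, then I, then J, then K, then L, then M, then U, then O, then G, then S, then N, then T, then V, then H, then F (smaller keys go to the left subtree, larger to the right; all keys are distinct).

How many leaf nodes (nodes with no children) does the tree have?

A: root
E: right child of A (depth 1)
R: right child of E (depth 2)
Z: right child of R (depth 3)
W: left child of Z (depth 4)
I: left child of R (depth 3)
J: right child of I (depth 4)
K: right child of J (depth 5)
L: right child of K (depth 6)
M: right child of L (depth 7)
U: left child of W (depth 5)
O: right child of M (depth 8)
G: left child of I (depth 4)
S: left child of U (depth 6)
N: left child of O (depth 9)
T: right child of S (depth 7)
V: right child of U (depth 6)
H: right child of G (depth 5)
F: left child of G (depth 5)

Leaves: F, H, N, T, V — 5 in total.

5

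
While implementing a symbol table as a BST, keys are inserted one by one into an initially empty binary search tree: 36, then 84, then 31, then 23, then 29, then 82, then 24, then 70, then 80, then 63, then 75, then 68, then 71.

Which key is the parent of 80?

70

Insert 36: tree is empty, so 36 becomes the root.
Insert 84: 84 > 36 → go right. Place as right child of 36.
Insert 31: 31 < 36 → go left. Place as left child of 36.
Insert 23: 23 < 36 → go left; 23 < 31 → go left. Place as left child of 31.
Insert 29: 29 < 36 → go left; 29 < 31 → go left; 29 > 23 → go right. Place as right child of 23.
Insert 82: 82 > 36 → go right; 82 < 84 → go left. Place as left child of 84.
Insert 24: 24 < 36 → go left; 24 < 31 → go left; 24 > 23 → go right; 24 < 29 → go left. Place as left child of 29.
Insert 70: 70 > 36 → go right; 70 < 84 → go left; 70 < 82 → go left. Place as left child of 82.
Insert 80: 80 > 36 → go right; 80 < 84 → go left; 80 < 82 → go left; 80 > 70 → go right. Place as right child of 70.
Insert 63: 63 > 36 → go right; 63 < 84 → go left; 63 < 82 → go left; 63 < 70 → go left. Place as left child of 70.
Insert 75: 75 > 36 → go right; 75 < 84 → go left; 75 < 82 → go left; 75 > 70 → go right; 75 < 80 → go left. Place as left child of 80.
Insert 68: 68 > 36 → go right; 68 < 84 → go left; 68 < 82 → go left; 68 < 70 → go left; 68 > 63 → go right. Place as right child of 63.
Insert 71: 71 > 36 → go right; 71 < 84 → go left; 71 < 82 → go left; 71 > 70 → go right; 71 < 80 → go left; 71 < 75 → go left. Place as left child of 75.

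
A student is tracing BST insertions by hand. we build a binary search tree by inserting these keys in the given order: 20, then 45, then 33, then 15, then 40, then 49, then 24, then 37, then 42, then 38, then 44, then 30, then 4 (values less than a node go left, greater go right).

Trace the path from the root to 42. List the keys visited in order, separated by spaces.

20 45 33 40 42

20: root
45: right child of 20 (depth 1)
33: left child of 45 (depth 2)
15: left child of 20 (depth 1)
40: right child of 33 (depth 3)
49: right child of 45 (depth 2)
24: left child of 33 (depth 3)
37: left child of 40 (depth 4)
42: right child of 40 (depth 4)
38: right child of 37 (depth 5)
44: right child of 42 (depth 5)
30: right child of 24 (depth 4)
4: left child of 15 (depth 2)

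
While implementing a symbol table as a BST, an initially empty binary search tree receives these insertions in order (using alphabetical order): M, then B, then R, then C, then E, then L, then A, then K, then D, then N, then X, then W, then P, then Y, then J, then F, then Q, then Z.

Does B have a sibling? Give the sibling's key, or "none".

R

M: root
B: left child of M (depth 1)
R: right child of M (depth 1)
C: right child of B (depth 2)
E: right child of C (depth 3)
L: right child of E (depth 4)
A: left child of B (depth 2)
K: left child of L (depth 5)
D: left child of E (depth 4)
N: left child of R (depth 2)
X: right child of R (depth 2)
W: left child of X (depth 3)
P: right child of N (depth 3)
Y: right child of X (depth 3)
J: left child of K (depth 6)
F: left child of J (depth 7)
Q: right child of P (depth 4)
Z: right child of Y (depth 4)

B's parent is M; the other child of M is R.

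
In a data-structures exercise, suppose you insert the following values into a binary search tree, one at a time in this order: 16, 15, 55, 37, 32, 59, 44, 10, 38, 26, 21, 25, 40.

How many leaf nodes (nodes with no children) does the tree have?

Insert 16: tree is empty, so 16 becomes the root.
Insert 15: 15 < 16 → go left. Place as left child of 16.
Insert 55: 55 > 16 → go right. Place as right child of 16.
Insert 37: 37 > 16 → go right; 37 < 55 → go left. Place as left child of 55.
Insert 32: 32 > 16 → go right; 32 < 55 → go left; 32 < 37 → go left. Place as left child of 37.
Insert 59: 59 > 16 → go right; 59 > 55 → go right. Place as right child of 55.
Insert 44: 44 > 16 → go right; 44 < 55 → go left; 44 > 37 → go right. Place as right child of 37.
Insert 10: 10 < 16 → go left; 10 < 15 → go left. Place as left child of 15.
Insert 38: 38 > 16 → go right; 38 < 55 → go left; 38 > 37 → go right; 38 < 44 → go left. Place as left child of 44.
Insert 26: 26 > 16 → go right; 26 < 55 → go left; 26 < 37 → go left; 26 < 32 → go left. Place as left child of 32.
Insert 21: 21 > 16 → go right; 21 < 55 → go left; 21 < 37 → go left; 21 < 32 → go left; 21 < 26 → go left. Place as left child of 26.
Insert 25: 25 > 16 → go right; 25 < 55 → go left; 25 < 37 → go left; 25 < 32 → go left; 25 < 26 → go left; 25 > 21 → go right. Place as right child of 21.
Insert 40: 40 > 16 → go right; 40 < 55 → go left; 40 > 37 → go right; 40 < 44 → go left; 40 > 38 → go right. Place as right child of 38.

Leaves: 10, 25, 40, 59 — 4 in total.

4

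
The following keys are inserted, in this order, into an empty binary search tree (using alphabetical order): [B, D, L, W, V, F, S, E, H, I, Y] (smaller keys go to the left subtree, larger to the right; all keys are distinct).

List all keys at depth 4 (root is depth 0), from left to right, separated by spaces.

Resulting structure (node: left, right):
  B: L=–, R=D
  D: L=–, R=L
  L: L=F, R=W
  W: L=V, R=Y
  V: L=S, R=–
  F: L=E, R=H
  S: L=–, R=–
  E: L=–, R=–
  H: L=–, R=I
  I: L=–, R=–
  Y: L=–, R=–

E H V Y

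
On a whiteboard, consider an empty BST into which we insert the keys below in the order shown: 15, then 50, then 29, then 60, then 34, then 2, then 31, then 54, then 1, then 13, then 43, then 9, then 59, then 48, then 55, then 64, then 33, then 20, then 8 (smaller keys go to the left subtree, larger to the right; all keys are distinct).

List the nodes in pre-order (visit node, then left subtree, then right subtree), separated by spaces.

Insert 15: tree is empty, so 15 becomes the root.
Insert 50: 50 > 15 → go right. Place as right child of 15.
Insert 29: 29 > 15 → go right; 29 < 50 → go left. Place as left child of 50.
Insert 60: 60 > 15 → go right; 60 > 50 → go right. Place as right child of 50.
Insert 34: 34 > 15 → go right; 34 < 50 → go left; 34 > 29 → go right. Place as right child of 29.
Insert 2: 2 < 15 → go left. Place as left child of 15.
Insert 31: 31 > 15 → go right; 31 < 50 → go left; 31 > 29 → go right; 31 < 34 → go left. Place as left child of 34.
Insert 54: 54 > 15 → go right; 54 > 50 → go right; 54 < 60 → go left. Place as left child of 60.
Insert 1: 1 < 15 → go left; 1 < 2 → go left. Place as left child of 2.
Insert 13: 13 < 15 → go left; 13 > 2 → go right. Place as right child of 2.
Insert 43: 43 > 15 → go right; 43 < 50 → go left; 43 > 29 → go right; 43 > 34 → go right. Place as right child of 34.
Insert 9: 9 < 15 → go left; 9 > 2 → go right; 9 < 13 → go left. Place as left child of 13.
Insert 59: 59 > 15 → go right; 59 > 50 → go right; 59 < 60 → go left; 59 > 54 → go right. Place as right child of 54.
Insert 48: 48 > 15 → go right; 48 < 50 → go left; 48 > 29 → go right; 48 > 34 → go right; 48 > 43 → go right. Place as right child of 43.
Insert 55: 55 > 15 → go right; 55 > 50 → go right; 55 < 60 → go left; 55 > 54 → go right; 55 < 59 → go left. Place as left child of 59.
Insert 64: 64 > 15 → go right; 64 > 50 → go right; 64 > 60 → go right. Place as right child of 60.
Insert 33: 33 > 15 → go right; 33 < 50 → go left; 33 > 29 → go right; 33 < 34 → go left; 33 > 31 → go right. Place as right child of 31.
Insert 20: 20 > 15 → go right; 20 < 50 → go left; 20 < 29 → go left. Place as left child of 29.
Insert 8: 8 < 15 → go left; 8 > 2 → go right; 8 < 13 → go left; 8 < 9 → go left. Place as left child of 9.

15 2 1 13 9 8 50 29 20 34 31 33 43 48 60 54 59 55 64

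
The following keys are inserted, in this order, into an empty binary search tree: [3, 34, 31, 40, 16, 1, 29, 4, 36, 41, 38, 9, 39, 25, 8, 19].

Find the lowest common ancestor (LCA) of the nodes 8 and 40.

Insert 3: tree is empty, so 3 becomes the root.
Insert 34: 34 > 3 → go right. Place as right child of 3.
Insert 31: 31 > 3 → go right; 31 < 34 → go left. Place as left child of 34.
Insert 40: 40 > 3 → go right; 40 > 34 → go right. Place as right child of 34.
Insert 16: 16 > 3 → go right; 16 < 34 → go left; 16 < 31 → go left. Place as left child of 31.
Insert 1: 1 < 3 → go left. Place as left child of 3.
Insert 29: 29 > 3 → go right; 29 < 34 → go left; 29 < 31 → go left; 29 > 16 → go right. Place as right child of 16.
Insert 4: 4 > 3 → go right; 4 < 34 → go left; 4 < 31 → go left; 4 < 16 → go left. Place as left child of 16.
Insert 36: 36 > 3 → go right; 36 > 34 → go right; 36 < 40 → go left. Place as left child of 40.
Insert 41: 41 > 3 → go right; 41 > 34 → go right; 41 > 40 → go right. Place as right child of 40.
Insert 38: 38 > 3 → go right; 38 > 34 → go right; 38 < 40 → go left; 38 > 36 → go right. Place as right child of 36.
Insert 9: 9 > 3 → go right; 9 < 34 → go left; 9 < 31 → go left; 9 < 16 → go left; 9 > 4 → go right. Place as right child of 4.
Insert 39: 39 > 3 → go right; 39 > 34 → go right; 39 < 40 → go left; 39 > 36 → go right; 39 > 38 → go right. Place as right child of 38.
Insert 25: 25 > 3 → go right; 25 < 34 → go left; 25 < 31 → go left; 25 > 16 → go right; 25 < 29 → go left. Place as left child of 29.
Insert 8: 8 > 3 → go right; 8 < 34 → go left; 8 < 31 → go left; 8 < 16 → go left; 8 > 4 → go right; 8 < 9 → go left. Place as left child of 9.
Insert 19: 19 > 3 → go right; 19 < 34 → go left; 19 < 31 → go left; 19 > 16 → go right; 19 < 29 → go left; 19 < 25 → go left. Place as left child of 25.

Path to 8: 3 → 34 → 31 → 16 → 4 → 9 → 8
Path to 40: 3 → 34 → 40
The paths share a prefix ending at 34, then split left and right.

34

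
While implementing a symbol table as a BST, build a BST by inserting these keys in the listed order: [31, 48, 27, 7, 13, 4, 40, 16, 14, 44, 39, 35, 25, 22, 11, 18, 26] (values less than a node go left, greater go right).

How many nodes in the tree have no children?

7

Resulting structure (node: left, right):
  31: L=27, R=48
  48: L=40, R=–
  27: L=7, R=–
  7: L=4, R=13
  13: L=11, R=16
  4: L=–, R=–
  40: L=39, R=44
  16: L=14, R=25
  14: L=–, R=–
  44: L=–, R=–
  39: L=35, R=–
  35: L=–, R=–
  25: L=22, R=26
  22: L=18, R=–
  11: L=–, R=–
  18: L=–, R=–
  26: L=–, R=–

Leaves: 4, 11, 14, 18, 26, 35, 44 — 7 in total.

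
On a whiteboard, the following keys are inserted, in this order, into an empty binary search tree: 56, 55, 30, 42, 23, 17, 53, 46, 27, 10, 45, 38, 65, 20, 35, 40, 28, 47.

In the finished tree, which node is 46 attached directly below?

53

Insert 56: tree is empty, so 56 becomes the root.
Insert 55: 55 < 56 → go left. Place as left child of 56.
Insert 30: 30 < 56 → go left; 30 < 55 → go left. Place as left child of 55.
Insert 42: 42 < 56 → go left; 42 < 55 → go left; 42 > 30 → go right. Place as right child of 30.
Insert 23: 23 < 56 → go left; 23 < 55 → go left; 23 < 30 → go left. Place as left child of 30.
Insert 17: 17 < 56 → go left; 17 < 55 → go left; 17 < 30 → go left; 17 < 23 → go left. Place as left child of 23.
Insert 53: 53 < 56 → go left; 53 < 55 → go left; 53 > 30 → go right; 53 > 42 → go right. Place as right child of 42.
Insert 46: 46 < 56 → go left; 46 < 55 → go left; 46 > 30 → go right; 46 > 42 → go right; 46 < 53 → go left. Place as left child of 53.
Insert 27: 27 < 56 → go left; 27 < 55 → go left; 27 < 30 → go left; 27 > 23 → go right. Place as right child of 23.
Insert 10: 10 < 56 → go left; 10 < 55 → go left; 10 < 30 → go left; 10 < 23 → go left; 10 < 17 → go left. Place as left child of 17.
Insert 45: 45 < 56 → go left; 45 < 55 → go left; 45 > 30 → go right; 45 > 42 → go right; 45 < 53 → go left; 45 < 46 → go left. Place as left child of 46.
Insert 38: 38 < 56 → go left; 38 < 55 → go left; 38 > 30 → go right; 38 < 42 → go left. Place as left child of 42.
Insert 65: 65 > 56 → go right. Place as right child of 56.
Insert 20: 20 < 56 → go left; 20 < 55 → go left; 20 < 30 → go left; 20 < 23 → go left; 20 > 17 → go right. Place as right child of 17.
Insert 35: 35 < 56 → go left; 35 < 55 → go left; 35 > 30 → go right; 35 < 42 → go left; 35 < 38 → go left. Place as left child of 38.
Insert 40: 40 < 56 → go left; 40 < 55 → go left; 40 > 30 → go right; 40 < 42 → go left; 40 > 38 → go right. Place as right child of 38.
Insert 28: 28 < 56 → go left; 28 < 55 → go left; 28 < 30 → go left; 28 > 23 → go right; 28 > 27 → go right. Place as right child of 27.
Insert 47: 47 < 56 → go left; 47 < 55 → go left; 47 > 30 → go right; 47 > 42 → go right; 47 < 53 → go left; 47 > 46 → go right. Place as right child of 46.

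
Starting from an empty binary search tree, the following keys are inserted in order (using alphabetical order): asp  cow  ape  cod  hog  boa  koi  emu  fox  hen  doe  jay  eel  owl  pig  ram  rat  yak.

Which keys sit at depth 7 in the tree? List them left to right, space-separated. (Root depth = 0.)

rat

Resulting structure (node: left, right):
  asp: L=ape, R=cow
  cow: L=cod, R=hog
  ape: L=–, R=–
  cod: L=boa, R=–
  hog: L=emu, R=koi
  boa: L=–, R=–
  koi: L=jay, R=owl
  emu: L=doe, R=fox
  fox: L=–, R=hen
  hen: L=–, R=–
  doe: L=–, R=eel
  jay: L=–, R=–
  eel: L=–, R=–
  owl: L=–, R=pig
  pig: L=–, R=ram
  ram: L=–, R=rat
  rat: L=–, R=yak
  yak: L=–, R=–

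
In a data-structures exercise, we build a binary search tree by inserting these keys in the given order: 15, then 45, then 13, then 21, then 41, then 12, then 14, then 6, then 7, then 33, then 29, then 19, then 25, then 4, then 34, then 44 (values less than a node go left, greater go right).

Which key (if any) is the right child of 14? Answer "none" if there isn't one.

Insert 15: tree is empty, so 15 becomes the root.
Insert 45: 45 > 15 → go right. Place as right child of 15.
Insert 13: 13 < 15 → go left. Place as left child of 15.
Insert 21: 21 > 15 → go right; 21 < 45 → go left. Place as left child of 45.
Insert 41: 41 > 15 → go right; 41 < 45 → go left; 41 > 21 → go right. Place as right child of 21.
Insert 12: 12 < 15 → go left; 12 < 13 → go left. Place as left child of 13.
Insert 14: 14 < 15 → go left; 14 > 13 → go right. Place as right child of 13.
Insert 6: 6 < 15 → go left; 6 < 13 → go left; 6 < 12 → go left. Place as left child of 12.
Insert 7: 7 < 15 → go left; 7 < 13 → go left; 7 < 12 → go left; 7 > 6 → go right. Place as right child of 6.
Insert 33: 33 > 15 → go right; 33 < 45 → go left; 33 > 21 → go right; 33 < 41 → go left. Place as left child of 41.
Insert 29: 29 > 15 → go right; 29 < 45 → go left; 29 > 21 → go right; 29 < 41 → go left; 29 < 33 → go left. Place as left child of 33.
Insert 19: 19 > 15 → go right; 19 < 45 → go left; 19 < 21 → go left. Place as left child of 21.
Insert 25: 25 > 15 → go right; 25 < 45 → go left; 25 > 21 → go right; 25 < 41 → go left; 25 < 33 → go left; 25 < 29 → go left. Place as left child of 29.
Insert 4: 4 < 15 → go left; 4 < 13 → go left; 4 < 12 → go left; 4 < 6 → go left. Place as left child of 6.
Insert 34: 34 > 15 → go right; 34 < 45 → go left; 34 > 21 → go right; 34 < 41 → go left; 34 > 33 → go right. Place as right child of 33.
Insert 44: 44 > 15 → go right; 44 < 45 → go left; 44 > 21 → go right; 44 > 41 → go right. Place as right child of 41.

none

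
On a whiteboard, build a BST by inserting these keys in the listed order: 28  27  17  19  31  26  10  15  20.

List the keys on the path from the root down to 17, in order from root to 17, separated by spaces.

Resulting structure (node: left, right):
  28: L=27, R=31
  27: L=17, R=–
  17: L=10, R=19
  19: L=–, R=26
  31: L=–, R=–
  26: L=20, R=–
  10: L=–, R=15
  15: L=–, R=–
  20: L=–, R=–

28 27 17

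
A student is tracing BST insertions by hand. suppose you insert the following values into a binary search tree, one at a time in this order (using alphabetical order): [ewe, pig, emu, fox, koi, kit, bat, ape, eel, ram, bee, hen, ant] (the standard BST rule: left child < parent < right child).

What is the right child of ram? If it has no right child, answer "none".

none

Resulting structure (node: left, right):
  ewe: L=emu, R=pig
  pig: L=fox, R=ram
  emu: L=bat, R=–
  fox: L=–, R=koi
  koi: L=kit, R=–
  kit: L=hen, R=–
  bat: L=ape, R=eel
  ape: L=ant, R=–
  eel: L=bee, R=–
  ram: L=–, R=–
  bee: L=–, R=–
  hen: L=–, R=–
  ant: L=–, R=–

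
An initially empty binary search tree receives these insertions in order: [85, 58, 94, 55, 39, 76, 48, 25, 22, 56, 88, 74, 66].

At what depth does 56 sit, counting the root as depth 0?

Insert 85: tree is empty, so 85 becomes the root.
Insert 58: 58 < 85 → go left. Place as left child of 85.
Insert 94: 94 > 85 → go right. Place as right child of 85.
Insert 55: 55 < 85 → go left; 55 < 58 → go left. Place as left child of 58.
Insert 39: 39 < 85 → go left; 39 < 58 → go left; 39 < 55 → go left. Place as left child of 55.
Insert 76: 76 < 85 → go left; 76 > 58 → go right. Place as right child of 58.
Insert 48: 48 < 85 → go left; 48 < 58 → go left; 48 < 55 → go left; 48 > 39 → go right. Place as right child of 39.
Insert 25: 25 < 85 → go left; 25 < 58 → go left; 25 < 55 → go left; 25 < 39 → go left. Place as left child of 39.
Insert 22: 22 < 85 → go left; 22 < 58 → go left; 22 < 55 → go left; 22 < 39 → go left; 22 < 25 → go left. Place as left child of 25.
Insert 56: 56 < 85 → go left; 56 < 58 → go left; 56 > 55 → go right. Place as right child of 55.
Insert 88: 88 > 85 → go right; 88 < 94 → go left. Place as left child of 94.
Insert 74: 74 < 85 → go left; 74 > 58 → go right; 74 < 76 → go left. Place as left child of 76.
Insert 66: 66 < 85 → go left; 66 > 58 → go right; 66 < 76 → go left; 66 < 74 → go left. Place as left child of 74.

Path to 56: 85 → 58 → 55 → 56, which is 3 edges.

3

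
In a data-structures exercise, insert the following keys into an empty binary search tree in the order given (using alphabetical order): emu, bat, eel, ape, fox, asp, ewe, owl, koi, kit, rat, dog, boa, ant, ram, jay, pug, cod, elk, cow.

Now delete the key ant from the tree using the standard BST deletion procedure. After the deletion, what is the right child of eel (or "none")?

elk

emu: root
bat: left child of emu (depth 1)
eel: right child of bat (depth 2)
ape: left child of bat (depth 2)
fox: right child of emu (depth 1)
asp: right child of ape (depth 3)
ewe: left child of fox (depth 2)
owl: right child of fox (depth 2)
koi: left child of owl (depth 3)
kit: left child of koi (depth 4)
rat: right child of owl (depth 3)
dog: left child of eel (depth 3)
boa: left child of dog (depth 4)
ant: left child of ape (depth 3)
ram: left child of rat (depth 4)
jay: left child of kit (depth 5)
pug: left child of ram (depth 5)
cod: right child of boa (depth 5)
elk: right child of eel (depth 3)
cow: right child of cod (depth 6)

Delete ant (at most one child — splice it out).
After deletion, eel's right child: elk.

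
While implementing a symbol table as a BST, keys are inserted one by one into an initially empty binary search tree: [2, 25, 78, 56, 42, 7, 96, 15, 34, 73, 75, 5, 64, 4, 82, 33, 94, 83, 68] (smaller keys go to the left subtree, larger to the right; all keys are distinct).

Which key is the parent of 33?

2: root
25: right child of 2 (depth 1)
78: right child of 25 (depth 2)
56: left child of 78 (depth 3)
42: left child of 56 (depth 4)
7: left child of 25 (depth 2)
96: right child of 78 (depth 3)
15: right child of 7 (depth 3)
34: left child of 42 (depth 5)
73: right child of 56 (depth 4)
75: right child of 73 (depth 5)
5: left child of 7 (depth 3)
64: left child of 73 (depth 5)
4: left child of 5 (depth 4)
82: left child of 96 (depth 4)
33: left child of 34 (depth 6)
94: right child of 82 (depth 5)
83: left child of 94 (depth 6)
68: right child of 64 (depth 6)

34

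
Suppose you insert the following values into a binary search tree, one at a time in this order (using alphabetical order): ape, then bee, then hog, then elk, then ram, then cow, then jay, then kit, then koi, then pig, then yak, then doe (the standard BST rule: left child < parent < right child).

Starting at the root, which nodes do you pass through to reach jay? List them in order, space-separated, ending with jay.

ape bee hog ram jay

Insert ape: tree is empty, so ape becomes the root.
Insert bee: bee > ape → go right. Place as right child of ape.
Insert hog: hog > ape → go right; hog > bee → go right. Place as right child of bee.
Insert elk: elk > ape → go right; elk > bee → go right; elk < hog → go left. Place as left child of hog.
Insert ram: ram > ape → go right; ram > bee → go right; ram > hog → go right. Place as right child of hog.
Insert cow: cow > ape → go right; cow > bee → go right; cow < hog → go left; cow < elk → go left. Place as left child of elk.
Insert jay: jay > ape → go right; jay > bee → go right; jay > hog → go right; jay < ram → go left. Place as left child of ram.
Insert kit: kit > ape → go right; kit > bee → go right; kit > hog → go right; kit < ram → go left; kit > jay → go right. Place as right child of jay.
Insert koi: koi > ape → go right; koi > bee → go right; koi > hog → go right; koi < ram → go left; koi > jay → go right; koi > kit → go right. Place as right child of kit.
Insert pig: pig > ape → go right; pig > bee → go right; pig > hog → go right; pig < ram → go left; pig > jay → go right; pig > kit → go right; pig > koi → go right. Place as right child of koi.
Insert yak: yak > ape → go right; yak > bee → go right; yak > hog → go right; yak > ram → go right. Place as right child of ram.
Insert doe: doe > ape → go right; doe > bee → go right; doe < hog → go left; doe < elk → go left; doe > cow → go right. Place as right child of cow.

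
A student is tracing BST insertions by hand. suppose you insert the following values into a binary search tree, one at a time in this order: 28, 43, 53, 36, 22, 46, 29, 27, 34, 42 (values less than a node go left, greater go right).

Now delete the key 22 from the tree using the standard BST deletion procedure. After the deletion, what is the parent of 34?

Resulting structure (node: left, right):
  28: L=22, R=43
  43: L=36, R=53
  53: L=46, R=–
  36: L=29, R=42
  22: L=–, R=27
  46: L=–, R=–
  29: L=–, R=34
  27: L=–, R=–
  34: L=–, R=–
  42: L=–, R=–

Delete 22 (at most one child — splice it out).
After deletion, 34's parent is 29.

29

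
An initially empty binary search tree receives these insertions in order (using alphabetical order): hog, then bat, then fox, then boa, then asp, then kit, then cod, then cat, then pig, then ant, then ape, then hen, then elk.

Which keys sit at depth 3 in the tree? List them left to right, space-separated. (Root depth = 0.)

Insert hog: tree is empty, so hog becomes the root.
Insert bat: bat < hog → go left. Place as left child of hog.
Insert fox: fox < hog → go left; fox > bat → go right. Place as right child of bat.
Insert boa: boa < hog → go left; boa > bat → go right; boa < fox → go left. Place as left child of fox.
Insert asp: asp < hog → go left; asp < bat → go left. Place as left child of bat.
Insert kit: kit > hog → go right. Place as right child of hog.
Insert cod: cod < hog → go left; cod > bat → go right; cod < fox → go left; cod > boa → go right. Place as right child of boa.
Insert cat: cat < hog → go left; cat > bat → go right; cat < fox → go left; cat > boa → go right; cat < cod → go left. Place as left child of cod.
Insert pig: pig > hog → go right; pig > kit → go right. Place as right child of kit.
Insert ant: ant < hog → go left; ant < bat → go left; ant < asp → go left. Place as left child of asp.
Insert ape: ape < hog → go left; ape < bat → go left; ape < asp → go left; ape > ant → go right. Place as right child of ant.
Insert hen: hen < hog → go left; hen > bat → go right; hen > fox → go right. Place as right child of fox.
Insert elk: elk < hog → go left; elk > bat → go right; elk < fox → go left; elk > boa → go right; elk > cod → go right. Place as right child of cod.

ant boa hen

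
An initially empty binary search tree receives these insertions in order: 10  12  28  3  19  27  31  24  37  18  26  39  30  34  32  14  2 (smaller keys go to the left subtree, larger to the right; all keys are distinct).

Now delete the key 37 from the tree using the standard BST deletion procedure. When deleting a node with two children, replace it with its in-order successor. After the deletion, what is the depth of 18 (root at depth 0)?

4

Insert 10: tree is empty, so 10 becomes the root.
Insert 12: 12 > 10 → go right. Place as right child of 10.
Insert 28: 28 > 10 → go right; 28 > 12 → go right. Place as right child of 12.
Insert 3: 3 < 10 → go left. Place as left child of 10.
Insert 19: 19 > 10 → go right; 19 > 12 → go right; 19 < 28 → go left. Place as left child of 28.
Insert 27: 27 > 10 → go right; 27 > 12 → go right; 27 < 28 → go left; 27 > 19 → go right. Place as right child of 19.
Insert 31: 31 > 10 → go right; 31 > 12 → go right; 31 > 28 → go right. Place as right child of 28.
Insert 24: 24 > 10 → go right; 24 > 12 → go right; 24 < 28 → go left; 24 > 19 → go right; 24 < 27 → go left. Place as left child of 27.
Insert 37: 37 > 10 → go right; 37 > 12 → go right; 37 > 28 → go right; 37 > 31 → go right. Place as right child of 31.
Insert 18: 18 > 10 → go right; 18 > 12 → go right; 18 < 28 → go left; 18 < 19 → go left. Place as left child of 19.
Insert 26: 26 > 10 → go right; 26 > 12 → go right; 26 < 28 → go left; 26 > 19 → go right; 26 < 27 → go left; 26 > 24 → go right. Place as right child of 24.
Insert 39: 39 > 10 → go right; 39 > 12 → go right; 39 > 28 → go right; 39 > 31 → go right; 39 > 37 → go right. Place as right child of 37.
Insert 30: 30 > 10 → go right; 30 > 12 → go right; 30 > 28 → go right; 30 < 31 → go left. Place as left child of 31.
Insert 34: 34 > 10 → go right; 34 > 12 → go right; 34 > 28 → go right; 34 > 31 → go right; 34 < 37 → go left. Place as left child of 37.
Insert 32: 32 > 10 → go right; 32 > 12 → go right; 32 > 28 → go right; 32 > 31 → go right; 32 < 37 → go left; 32 < 34 → go left. Place as left child of 34.
Insert 14: 14 > 10 → go right; 14 > 12 → go right; 14 < 28 → go left; 14 < 19 → go left; 14 < 18 → go left. Place as left child of 18.
Insert 2: 2 < 10 → go left; 2 < 3 → go left. Place as left child of 3.

Delete 37 (two children — replace with in-order successor).
After deletion, path to 18: 10 → 12 → 28 → 19 → 18.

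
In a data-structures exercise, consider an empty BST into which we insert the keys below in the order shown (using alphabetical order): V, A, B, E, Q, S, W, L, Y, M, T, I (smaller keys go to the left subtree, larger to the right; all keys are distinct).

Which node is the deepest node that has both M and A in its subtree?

Insert V: tree is empty, so V becomes the root.
Insert A: A < V → go left. Place as left child of V.
Insert B: B < V → go left; B > A → go right. Place as right child of A.
Insert E: E < V → go left; E > A → go right; E > B → go right. Place as right child of B.
Insert Q: Q < V → go left; Q > A → go right; Q > B → go right; Q > E → go right. Place as right child of E.
Insert S: S < V → go left; S > A → go right; S > B → go right; S > E → go right; S > Q → go right. Place as right child of Q.
Insert W: W > V → go right. Place as right child of V.
Insert L: L < V → go left; L > A → go right; L > B → go right; L > E → go right; L < Q → go left. Place as left child of Q.
Insert Y: Y > V → go right; Y > W → go right. Place as right child of W.
Insert M: M < V → go left; M > A → go right; M > B → go right; M > E → go right; M < Q → go left; M > L → go right. Place as right child of L.
Insert T: T < V → go left; T > A → go right; T > B → go right; T > E → go right; T > Q → go right; T > S → go right. Place as right child of S.
Insert I: I < V → go left; I > A → go right; I > B → go right; I > E → go right; I < Q → go left; I < L → go left. Place as left child of L.

Path to M: V → A → B → E → Q → L → M
Path to A: V → A
A lies on both paths and is an ancestor of the other node.

A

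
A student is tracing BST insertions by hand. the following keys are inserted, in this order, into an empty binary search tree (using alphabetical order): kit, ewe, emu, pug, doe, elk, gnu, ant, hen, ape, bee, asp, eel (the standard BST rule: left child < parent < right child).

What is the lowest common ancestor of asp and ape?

ape

kit: root
ewe: left child of kit (depth 1)
emu: left child of ewe (depth 2)
pug: right child of kit (depth 1)
doe: left child of emu (depth 3)
elk: right child of doe (depth 4)
gnu: right child of ewe (depth 2)
ant: left child of doe (depth 4)
hen: right child of gnu (depth 3)
ape: right child of ant (depth 5)
bee: right child of ape (depth 6)
asp: left child of bee (depth 7)
eel: left child of elk (depth 5)

Path to asp: kit → ewe → emu → doe → ant → ape → bee → asp
Path to ape: kit → ewe → emu → doe → ant → ape
ape lies on both paths and is an ancestor of the other node.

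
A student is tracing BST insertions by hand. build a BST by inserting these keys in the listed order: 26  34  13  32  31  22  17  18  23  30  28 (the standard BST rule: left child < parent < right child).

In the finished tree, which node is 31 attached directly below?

32

26: root
34: right child of 26 (depth 1)
13: left child of 26 (depth 1)
32: left child of 34 (depth 2)
31: left child of 32 (depth 3)
22: right child of 13 (depth 2)
17: left child of 22 (depth 3)
18: right child of 17 (depth 4)
23: right child of 22 (depth 3)
30: left child of 31 (depth 4)
28: left child of 30 (depth 5)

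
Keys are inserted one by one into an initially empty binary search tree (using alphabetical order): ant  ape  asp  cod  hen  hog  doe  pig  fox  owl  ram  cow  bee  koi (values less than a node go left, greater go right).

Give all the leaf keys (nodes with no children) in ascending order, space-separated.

bee cow fox koi ram

Insert ant: tree is empty, so ant becomes the root.
Insert ape: ape > ant → go right. Place as right child of ant.
Insert asp: asp > ant → go right; asp > ape → go right. Place as right child of ape.
Insert cod: cod > ant → go right; cod > ape → go right; cod > asp → go right. Place as right child of asp.
Insert hen: hen > ant → go right; hen > ape → go right; hen > asp → go right; hen > cod → go right. Place as right child of cod.
Insert hog: hog > ant → go right; hog > ape → go right; hog > asp → go right; hog > cod → go right; hog > hen → go right. Place as right child of hen.
Insert doe: doe > ant → go right; doe > ape → go right; doe > asp → go right; doe > cod → go right; doe < hen → go left. Place as left child of hen.
Insert pig: pig > ant → go right; pig > ape → go right; pig > asp → go right; pig > cod → go right; pig > hen → go right; pig > hog → go right. Place as right child of hog.
Insert fox: fox > ant → go right; fox > ape → go right; fox > asp → go right; fox > cod → go right; fox < hen → go left; fox > doe → go right. Place as right child of doe.
Insert owl: owl > ant → go right; owl > ape → go right; owl > asp → go right; owl > cod → go right; owl > hen → go right; owl > hog → go right; owl < pig → go left. Place as left child of pig.
Insert ram: ram > ant → go right; ram > ape → go right; ram > asp → go right; ram > cod → go right; ram > hen → go right; ram > hog → go right; ram > pig → go right. Place as right child of pig.
Insert cow: cow > ant → go right; cow > ape → go right; cow > asp → go right; cow > cod → go right; cow < hen → go left; cow < doe → go left. Place as left child of doe.
Insert bee: bee > ant → go right; bee > ape → go right; bee > asp → go right; bee < cod → go left. Place as left child of cod.
Insert koi: koi > ant → go right; koi > ape → go right; koi > asp → go right; koi > cod → go right; koi > hen → go right; koi > hog → go right; koi < pig → go left; koi < owl → go left. Place as left child of owl.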